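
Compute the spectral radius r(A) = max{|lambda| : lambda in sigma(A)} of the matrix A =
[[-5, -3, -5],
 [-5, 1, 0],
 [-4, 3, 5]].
r(A) ≈ 7.8853

The eigenvalues of A are the roots of its characteristic polynomial. With M = A (coefficients from the trace, the sum of principal 2x2 minors, and det A):
  p(λ) = det(λ I - M) = λ^3 - λ^2 - 60λ + 45.
No integer candidate from the rational root theorem (±divisors of 45) is a root, so the roots are irrational. The cubic discriminant is Δ = 861705 > 0, so there are three distinct real roots. p(-8) = -51 and p(-7) = 73 have opposite signs, so a root lies in (-8, -7); Newton's method refines it to λ ≈ -7.633. p(0) = 45 and p(1) = -15 have opposite signs, so a root lies in (0, 1); Newton's method refines it to λ ≈ 0.7476. p(7) = -81 and p(8) = 13 have opposite signs, so a root lies in (7, 8); Newton's method refines it to λ ≈ 7.8853. Check (Vieta): the three roots sum to 1, matching tr M = 1.
Thus the eigenvalues (to 4 decimals) are -7.633 (modulus 7.633); 0.7476 (modulus 0.7476); 7.8853 (modulus 7.8853). The spectral radius is the largest modulus: r(A) ≈ 7.8853. (Cross-check: r(A) ≤ ||A||_2 ≈ 8.4053; equality holds whenever A is normal, though it can also hold for some non-normal A.)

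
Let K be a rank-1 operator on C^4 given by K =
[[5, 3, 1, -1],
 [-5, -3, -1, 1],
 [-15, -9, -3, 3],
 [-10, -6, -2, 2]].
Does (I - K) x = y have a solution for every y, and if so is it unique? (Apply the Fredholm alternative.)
(I - K) is singular (det(I - K) = 0, i.e. 1 ∈ sigma(K)). (I - K) x = y is solvable iff y ⊥ ker((I - K)^*) = span{(5, 3, 1, -1)}, i.e. iff 5y_1 + 3y_2 + y_3 - y_4 = 0. When solvable, the solutions are x = y + c·(1, -1, -3, -2), c arbitrary (ker(I - K) = span{(1, -1, -3, -2)}, dimension 1).

K has rank 1, so it is an outer product K = u v^T: every row of K is a multiple of one row vector. Reading off the entries, u = (1, -1, -3, -2) and v = (5, 3, 1, -1) (row i of K equals u_i·v^T). A rank-one matrix u v^T satisfies K u = u (v·u) and kills the (3)-dimensional subspace v^⊥, so its characteristic polynomial is lambda^3 (lambda - v·u) with v·u = tr K = 1. Hence the eigenvalues of I - K are 1 (multiplicity 3) and 1 - (1) = 0, so det(I - K) = 0. (Direct check: I - K =
[[-4, -3, -1, 1],
 [5, 4, 1, -1],
 [15, 9, 4, -3],
 [10, 6, 2, -1]]
has determinant 0.) So 1 is an eigenvalue of K and (I - K) is not invertible. The finite-dimensional Fredholm alternative says: either (I - K) is invertible, or ker(I - K) ≠ {0} and then range(I - K) = ker((I - K)^*)^⊥, with dim ker(I - K) = dim ker((I - K)^*). We are in the second case, so we need both kernels. Kernel of I - K: (I - K) u = u - u (v·u) = u - u = 0, so ker(I - K) = span{u} = span{(1, -1, -3, -2)} (it is exactly 1-dimensional because rank(I - K) = 3). Kernel of the adjoint: K is real, so (I - K)^* = I - K^T = I - v u^T, and (I - v u^T) v = v - v (u·v) = 0; hence ker((I - K)^*) = span{v} = span{(5, 3, 1, -1)}. Therefore (I - K) x = y is solvable iff <y, v> = 0, i.e. iff 5y_1 + 3y_2 + y_3 - y_4 = 0. When this holds, K y = u (v·y) = 0, so (I - K) y = y and x = y is a particular solution; the full solution set is the line x = y + c·u = y + c·(1, -1, -3, -2), c ∈ C.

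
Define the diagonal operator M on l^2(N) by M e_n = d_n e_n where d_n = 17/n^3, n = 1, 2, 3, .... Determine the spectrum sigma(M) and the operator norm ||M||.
sigma(M) = {17/n^3 : n ≥ 1} ∪ {0}; ||M|| = 17

A bounded diagonal operator on l^2 with diagonal entries d_n has spectrum equal to the closure of {d_n : n ≥ 1}: every d_n is an eigenvalue (with eigenvector e_n), so {d_n} ⊂ sigma(M); the spectrum is closed, so its closure is too; and for lambda not in the closure, (M - lambda I) has bounded inverse (the diagonal entries 1/(d_n - lambda) are bounded). For our sequence d_n = 17/n^3, n = 1, 2, 3, ...:
  - {d_n} = {17/n^3 : n ≥ 1}; the only limit point is 0
  - closure = {17/n^3 : n ≥ 1} ∪ {0}
For the norm: a diagonal operator has ||M|| = sup_n |d_n|. Here d_n = 17/n^3 is positive and decreasing, so sup_n |d_n| = d_1 = 17. So ||M|| = 17.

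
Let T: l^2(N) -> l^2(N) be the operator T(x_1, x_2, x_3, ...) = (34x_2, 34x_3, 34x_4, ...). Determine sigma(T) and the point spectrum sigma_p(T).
sigma(T) = closed disk {z in C : |z| ≤ 34}; sigma_p(T) = open disk {z in C : |z| < 34}

Note T = 34·V where V is the unit left shift (V x)_k = x_{k+1}; so sigma(T) = 34·sigma(V) and ||T|| = 34||V||. ||T x||^2 = 1156sum_{k≥2} |x_k|^2 ≤ 1156||x||^2, with equality on {x : x_1 = 0}, so ||T|| = 34. For any lambda with |lambda| < 34, set r = lambda/34 (|r| < 1); the vector x = (1, r, r^2, ...) is in l^2 and satisfies T x = 34(r, r^2, ...) = lambda x, so lambda is an eigenvalue. On the boundary |lambda| = 34 the geometric series diverges, so no l^2 eigenvector exists, but these lambda lie in the approximate point spectrum. Hence sigma(T) is the closed disk of radius 34 and sigma_p(T) is the open disk.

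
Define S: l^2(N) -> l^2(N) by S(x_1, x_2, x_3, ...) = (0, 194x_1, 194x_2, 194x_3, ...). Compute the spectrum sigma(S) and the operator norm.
sigma(S) = closed disk {z in C : |z| ≤ 194}; ||S|| = 194

Note S = 194·U where U is the unit right shift (U x)_k = x_{k-1} (with x_0 := 0); so ||S|| = 194||U|| and sigma(S) = 194·sigma(U). ||S x||^2 = sum_{k≥1} |194x_k|^2 = 37636||x||^2, so ||S|| = 194 and sigma(S) ⊂ {|z| ≤ 194}. For any |lambda| < 194, the equation (S - lambda I) x = 0 forces x_1 = 0, then 194x_k = lambda x_{k+1} ⇒ x = 0, so S has no eigenvalues. But (S - lambda I) is not surjective for |lambda| < 194: solving (S - lambda I) x = e_1 would require x_n proportional to (lambda/194)^(-n), which is not in l^2. So every |lambda| < 194 lies in the residual spectrum. The boundary |lambda| = 194 is in the approximate point spectrum (the spectrum is closed). Hence sigma(S) is the closed disk of radius 194.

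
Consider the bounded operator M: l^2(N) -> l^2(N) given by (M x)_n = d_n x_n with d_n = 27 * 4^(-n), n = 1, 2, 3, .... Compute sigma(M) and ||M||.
sigma(M) = {27 * 4^(-n) : n ≥ 1} ∪ {0}; ||M|| = 27/4

A bounded diagonal operator on l^2 with diagonal entries d_n has spectrum equal to the closure of {d_n : n ≥ 1}: every d_n is an eigenvalue (with eigenvector e_n), so {d_n} ⊂ sigma(M); the spectrum is closed, so its closure is too; and for lambda not in the closure, (M - lambda I) has bounded inverse (the diagonal entries 1/(d_n - lambda) are bounded). For our sequence d_n = 27 * 4^(-n), n = 1, 2, 3, ...:
  - {d_n} = {27 * 4^(-n) : n ≥ 1}; the only limit point is 0
  - closure = {27 * 4^(-n) : n ≥ 1} ∪ {0}
For the norm: a diagonal operator has ||M|| = sup_n |d_n|. Here d_n = 27 * 4^(-n) is positive and decreasing, so sup_n |d_n| = d_1 = 27/4. So ||M|| = 27/4.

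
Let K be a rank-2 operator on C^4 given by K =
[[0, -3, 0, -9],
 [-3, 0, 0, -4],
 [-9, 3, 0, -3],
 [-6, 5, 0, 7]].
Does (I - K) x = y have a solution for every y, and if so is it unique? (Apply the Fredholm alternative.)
(I - K) is invertible (det(I - K) = -49 ≠ 0), so for every y in C^4 the equation (I - K) x = y has a unique solution.

K has rank 2 and factors as K = U V^T = u1 v1^T + u2 v2^T with u1 = (0, -1, -3, -2), v1 = (3, -1, 0, 1), u2 = (-3, -1, 0, 3), v2 = (0, 1, 0, 3) (multiplying out reproduces the displayed K). The nonzero eigenvalues of U V^T coincide with those of the 2 x 2 matrix G = V^T U = [[v1·u1, v1·u2], [v2·u1, v2·u2]] = [[-1, -5], [-7, 8]], and by the Sylvester determinant identity det(I_4 - U V^T) = det(I_2 - V^T U) = det([[2, 5], [7, -7]]) = (2)(-7) - (5)(7) = -49. (Direct check: I - K =
[[1, 3, 0, 9],
 [3, 1, 0, 4],
 [9, -3, 1, 3],
 [6, -5, 0, -6]]
has determinant -49.) The finite-dimensional Fredholm alternative says: either (I - K) is invertible, or ker(I - K) ≠ {0} and then range(I - K) = ker((I - K)^*)^⊥, with dim ker(I - K) = dim ker((I - K)^*). Since det(I - K) ≠ 0, 1 is not an eigenvalue of K and ker(I - K) = {0}, so we are in the first case: for every y there is a unique x = (I - K)^(-1) y. (Explicitly, by the Woodbury identity, (I - U V^T)^(-1) = I + U (I_2 - G)^(-1) V^T.)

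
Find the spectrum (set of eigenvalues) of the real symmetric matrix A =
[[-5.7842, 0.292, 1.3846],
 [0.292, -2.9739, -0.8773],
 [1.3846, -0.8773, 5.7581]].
sigma(A) ≈ {-6, -3, 6}

A is real symmetric, so its spectrum consists of real eigenvalues. Expanding the characteristic polynomial of the displayed matrix gives
  det(λ I - A) = p(λ) = λ^3 + (3)λ^2 + (-36)λ + (-108.0015).
Solving p(λ) = 0 yields eigenvalues ≈ -6, -3, 6. (A is shown rounded to 4 decimals, so these recover the underlying integer eigenvalues to within that precision.)
Verification: the trace of A = -3 equals the sum of eigenvalues -3, and det(A) ≈ 108.0015 matches the eigenvalue product 108.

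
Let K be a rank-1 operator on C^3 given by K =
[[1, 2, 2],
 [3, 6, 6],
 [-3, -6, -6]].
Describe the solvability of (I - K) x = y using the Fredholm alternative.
(I - K) is singular (det(I - K) = 0, i.e. 1 ∈ sigma(K)). (I - K) x = y is solvable iff y ⊥ ker((I - K)^*) = span{(1, 2, 2)}, i.e. iff y_1 + 2y_2 + 2y_3 = 0. When solvable, the solutions are x = y + c·(1, 3, -3), c arbitrary (ker(I - K) = span{(1, 3, -3)}, dimension 1).

K has rank 1, so it is an outer product K = u v^T: every row of K is a multiple of one row vector. Reading off the entries, u = (1, 3, -3) and v = (1, 2, 2) (row i of K equals u_i·v^T). A rank-one matrix u v^T satisfies K u = u (v·u) and kills the (2)-dimensional subspace v^⊥, so its characteristic polynomial is lambda^2 (lambda - v·u) with v·u = tr K = 1. Hence the eigenvalues of I - K are 1 (multiplicity 2) and 1 - (1) = 0, so det(I - K) = 0. (Direct check: I - K =
[[0, -2, -2],
 [-3, -5, -6],
 [3, 6, 7]]
has determinant 0.) So 1 is an eigenvalue of K and (I - K) is not invertible. The finite-dimensional Fredholm alternative says: either (I - K) is invertible, or ker(I - K) ≠ {0} and then range(I - K) = ker((I - K)^*)^⊥, with dim ker(I - K) = dim ker((I - K)^*). We are in the second case, so we need both kernels. Kernel of I - K: (I - K) u = u - u (v·u) = u - u = 0, so ker(I - K) = span{u} = span{(1, 3, -3)} (it is exactly 1-dimensional because rank(I - K) = 2). Kernel of the adjoint: K is real, so (I - K)^* = I - K^T = I - v u^T, and (I - v u^T) v = v - v (u·v) = 0; hence ker((I - K)^*) = span{v} = span{(1, 2, 2)}. Therefore (I - K) x = y is solvable iff <y, v> = 0, i.e. iff y_1 + 2y_2 + 2y_3 = 0. When this holds, K y = u (v·y) = 0, so (I - K) y = y and x = y is a particular solution; the full solution set is the line x = y + c·u = y + c·(1, 3, -3), c ∈ C.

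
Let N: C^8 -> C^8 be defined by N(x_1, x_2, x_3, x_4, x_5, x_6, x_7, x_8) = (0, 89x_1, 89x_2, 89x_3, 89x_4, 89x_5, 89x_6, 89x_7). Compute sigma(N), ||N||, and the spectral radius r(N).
sigma(N) = {0}; ||N|| = 89; r(N) = 0. (N is nilpotent with N^8 = 0.)

On C^8, N is a strictly lower-triangular matrix with 89 on the subdiagonal and zeros elsewhere, so its characteristic polynomial is lambda^8 and every eigenvalue is 0: sigma(N) = {0}. For the operator norm, N e_i = 89e_{i+1} for i = 1, ..., 7 and N e_8 = 0, so the singular values of N are 89 (with multiplicity 7) and 0; hence ||N|| = 89. The spectral radius r(N) = max|lambda| = 0. Note ||N|| > r(N) — characteristic of non-normal nilpotent operators. Indeed N^8 = 0.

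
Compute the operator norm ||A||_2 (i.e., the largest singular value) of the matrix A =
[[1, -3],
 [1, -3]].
||A||_2 = sqrt(20) ≈ 4.4721 (= sqrt(largest eigenvalue of A^T A))

||A||_2 = sigma_max(A) = sqrt(lambda_max(A^T A)). Form the symmetric matrix M = A^T A =
[[2, -6],
 [-6, 18]].
Its characteristic polynomial (trace, determinant of M give the coefficients) is
  p(λ) = det(λ I - M) = λ^2 - 20λ.
For λ^2 - 20λ the discriminant is 400. It is a perfect square (20^2), so the roots are rational: λ = (20 ± 20)/2 = 20, 0.
So the eigenvalues of A^T A are ≈ 0, 20 (all ≥ 0, as they must be for A^T A). The largest is λ_max = 20, hence ||A||_2 = sqrt(λ_max) = sqrt(20) ≈ 4.4721.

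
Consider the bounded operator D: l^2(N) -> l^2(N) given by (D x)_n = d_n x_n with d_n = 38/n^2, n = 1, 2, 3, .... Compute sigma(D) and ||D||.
sigma(D) = {38/n^2 : n ≥ 1} ∪ {0}; ||D|| = 38

A bounded diagonal operator on l^2 with diagonal entries d_n has spectrum equal to the closure of {d_n : n ≥ 1}: every d_n is an eigenvalue (with eigenvector e_n), so {d_n} ⊂ sigma(D); the spectrum is closed, so its closure is too; and for lambda not in the closure, (D - lambda I) has bounded inverse (the diagonal entries 1/(d_n - lambda) are bounded). For our sequence d_n = 38/n^2, n = 1, 2, 3, ...:
  - {d_n} = {38/n^2 : n ≥ 1}; the only limit point is 0
  - closure = {38/n^2 : n ≥ 1} ∪ {0}
For the norm: a diagonal operator has ||D|| = sup_n |d_n|. Here d_n = 38/n^2 is positive and decreasing, so sup_n |d_n| = d_1 = 38. So ||D|| = 38.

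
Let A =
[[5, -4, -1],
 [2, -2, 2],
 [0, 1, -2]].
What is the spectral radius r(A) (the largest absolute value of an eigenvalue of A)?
r(A) ≈ 3.2971

The eigenvalues of A are the roots of its characteristic polynomial. With M = A (coefficients from the trace, the sum of principal 2x2 minors, and det A):
  p(λ) = det(λ I - M) = λ^3 - λ^2 - 10λ + 8.
No integer candidate from the rational root theorem (±divisors of 8) is a root, so the roots are irrational. The cubic discriminant is Δ = 3844 > 0, so there are three distinct real roots. p(-4) = -32 and p(-3) = 2 have opposite signs, so a root lies in (-4, -3); Newton's method refines it to λ ≈ -3.0839. p(0) = 8 and p(1) = -2 have opposite signs, so a root lies in (0, 1); Newton's method refines it to λ ≈ 0.7868. p(3) = -4 and p(4) = 16 have opposite signs, so a root lies in (3, 4); Newton's method refines it to λ ≈ 3.2971. Check (Vieta): the three roots sum to 1, matching tr M = 1.
Thus the eigenvalues (to 4 decimals) are -3.0839 (modulus 3.0839); 0.7868 (modulus 0.7868); 3.2971 (modulus 3.2971). The spectral radius is the largest modulus: r(A) ≈ 3.2971. (Cross-check: r(A) ≤ ||A||_2 ≈ 7.0241; equality holds whenever A is normal, though it can also hold for some non-normal A.)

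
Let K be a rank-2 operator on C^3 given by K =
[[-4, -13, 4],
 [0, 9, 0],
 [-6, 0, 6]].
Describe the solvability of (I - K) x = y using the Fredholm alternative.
(I - K) is invertible (det(I - K) = 8 ≠ 0), so for every y in C^3 the equation (I - K) x = y has a unique solution.

K has rank 2 and factors as K = U V^T = u1 v1^T + u2 v2^T with u1 = (3, -3, -2), v1 = (0, -3, 0), u2 = (-2, 0, -3), v2 = (2, 2, -2) (multiplying out reproduces the displayed K). The nonzero eigenvalues of U V^T coincide with those of the 2 x 2 matrix G = V^T U = [[v1·u1, v1·u2], [v2·u1, v2·u2]] = [[9, 0], [4, 2]], and by the Sylvester determinant identity det(I_3 - U V^T) = det(I_2 - V^T U) = det([[-8, 0], [-4, -1]]) = (-8)(-1) - (0)(-4) = 8. (Direct check: I - K =
[[5, 13, -4],
 [0, -8, 0],
 [6, 0, -5]]
has determinant 8.) The finite-dimensional Fredholm alternative says: either (I - K) is invertible, or ker(I - K) ≠ {0} and then range(I - K) = ker((I - K)^*)^⊥, with dim ker(I - K) = dim ker((I - K)^*). Since det(I - K) ≠ 0, 1 is not an eigenvalue of K and ker(I - K) = {0}, so we are in the first case: for every y there is a unique x = (I - K)^(-1) y. (Explicitly, by the Woodbury identity, (I - U V^T)^(-1) = I + U (I_2 - G)^(-1) V^T.)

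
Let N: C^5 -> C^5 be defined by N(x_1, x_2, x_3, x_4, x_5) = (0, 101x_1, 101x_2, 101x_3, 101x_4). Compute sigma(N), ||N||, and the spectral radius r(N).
sigma(N) = {0}; ||N|| = 101; r(N) = 0. (N is nilpotent with N^5 = 0.)

On C^5, N is a strictly lower-triangular matrix with 101 on the subdiagonal and zeros elsewhere, so its characteristic polynomial is lambda^5 and every eigenvalue is 0: sigma(N) = {0}. For the operator norm, N e_i = 101e_{i+1} for i = 1, ..., 4 and N e_5 = 0, so the singular values of N are 101 (with multiplicity 4) and 0; hence ||N|| = 101. The spectral radius r(N) = max|lambda| = 0. Note ||N|| > r(N) — characteristic of non-normal nilpotent operators. Indeed N^5 = 0.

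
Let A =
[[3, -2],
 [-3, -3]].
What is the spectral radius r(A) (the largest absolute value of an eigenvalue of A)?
r(A) = sqrt(60)/2 ≈ 3.873

The eigenvalues of A are the roots of its characteristic polynomial. With M = A (coefficients from the trace and determinant):
  p(λ) = det(λ I - M) = λ^2 - 15.
For λ^2 - 15 the discriminant is 60. It is nonnegative but not a perfect square, so the roots are real and irrational: λ = ± sqrt(60)/2 ≈ 3.873, -3.873.
Thus the eigenvalues (to 4 decimals) are 3.873 (modulus 3.873); -3.873 (modulus 3.873). The spectral radius is the largest modulus: r(A) = sqrt(60)/2 ≈ 3.873. (Cross-check: r(A) ≤ ||A||_2 ≈ 4.4051; equality holds whenever A is normal, though it can also hold for some non-normal A.)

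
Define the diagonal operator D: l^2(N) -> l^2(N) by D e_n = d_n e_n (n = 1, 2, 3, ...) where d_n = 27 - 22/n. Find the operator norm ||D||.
||D|| = 27

For a diagonal operator on l^2 with entries d_n, ||D|| = sup_n |d_n|. Here d_1 = 5, d_2 = 16, ..., and d_n = 27 - 22/n increases monotonically toward 27. All terms lie in [5, 27), so |d_n| = d_n and the supremum is the limit 27, which is not attained by any individual d_n. Hence ||D|| = 27.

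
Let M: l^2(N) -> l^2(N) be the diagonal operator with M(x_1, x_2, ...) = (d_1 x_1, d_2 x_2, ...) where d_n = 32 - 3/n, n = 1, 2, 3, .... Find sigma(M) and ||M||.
sigma(M) = {32 - 3/n : n ≥ 1} ∪ {32}; ||M|| = 32

A bounded diagonal operator on l^2 with diagonal entries d_n has spectrum equal to the closure of {d_n : n ≥ 1}: every d_n is an eigenvalue (with eigenvector e_n), so {d_n} ⊂ sigma(M); the spectrum is closed, so its closure is too; and for lambda not in the closure, (M - lambda I) has bounded inverse (the diagonal entries 1/(d_n - lambda) are bounded). For our sequence d_n = 32 - 3/n, n = 1, 2, 3, ...:
  - {d_n} = {32 - 3/n : n ≥ 1}; the only limit point is 32
  - closure = {32 - 3/n : n ≥ 1} ∪ {32}
For the norm: a diagonal operator has ||M|| = sup_n |d_n|. Here d_n = 32 - 3/n increases monotonically from d_1 = 29 toward 32, with all terms in [29, 32); so sup_n |d_n| = 32 (the supremum is the limit, not attained). So ||M|| = 32.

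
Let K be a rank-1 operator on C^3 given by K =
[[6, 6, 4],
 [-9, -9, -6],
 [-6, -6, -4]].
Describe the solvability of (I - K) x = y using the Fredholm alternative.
(I - K) is invertible (det(I - K) = 8 ≠ 0), so for every y in C^3 the equation (I - K) x = y has a unique solution.

K has rank 1, so it is an outer product K = u v^T: every row of K is a multiple of one row vector. Reading off the entries, u = (-2, 3, 2) and v = (-3, -3, -2) (row i of K equals u_i·v^T). A rank-one matrix u v^T satisfies K u = u (v·u) and kills the (2)-dimensional subspace v^⊥, so its characteristic polynomial is lambda^2 (lambda - v·u) with v·u = tr K = -7. Hence the eigenvalues of I - K are 1 (multiplicity 2) and 1 - (-7) = 8, so det(I - K) = 8. (Direct check: I - K =
[[-5, -6, -4],
 [9, 10, 6],
 [6, 6, 5]]
has determinant 8.) The finite-dimensional Fredholm alternative says: either (I - K) is invertible, or ker(I - K) ≠ {0} and then range(I - K) = ker((I - K)^*)^⊥, with dim ker(I - K) = dim ker((I - K)^*). Since det(I - K) ≠ 0, 1 is not an eigenvalue of K and ker(I - K) = {0}, so we are in the first case: for every y there is a unique x = (I - K)^(-1) y. Explicitly, by the Sherman–Morrison formula, (I - u v^T)^(-1) = I + u v^T/(1 - v·u), i.e. (I - K)^(-1) = I + K/(8).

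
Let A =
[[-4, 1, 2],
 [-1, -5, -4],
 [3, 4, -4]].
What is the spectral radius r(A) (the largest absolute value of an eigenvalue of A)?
r(A) ≈ 5.2393

The eigenvalues of A are the roots of its characteristic polynomial. With M = A (coefficients from the trace, the sum of principal 2x2 minors, and det A):
  p(λ) = det(λ I - M) = λ^3 + 13λ^2 + 67λ + 138.
No integer candidate from the rational root theorem (±divisors of 138) is a root, so the roots are irrational. The cubic discriminant is Δ = -7779 < 0, so there is one real root and a complex-conjugate pair. p(-6) = -12 and p(-5) = 3 have opposite signs, so a root lies in (-6, -5); Newton's method refines it to λ ≈ -5.2393. Dividing out (λ - (-5.2393)) leaves approximately λ^2 + 7.7607λ + 26.3393. For λ^2 + 7.7607λ + 26.3393 the discriminant is -45.1291. It is negative, so the remaining roots are the complex-conjugate pair λ ≈ -3.8803 ± 3.3589i. Their product equals the constant term, so |λ|^2 ≈ 26.3393 and |λ| ≈ 5.1322.
Thus the eigenvalues (to 4 decimals) are -5.2393 (modulus 5.2393); -3.8803 ± 3.3589i (modulus 5.1322). The spectral radius is the largest modulus: r(A) ≈ 5.2393. (Cross-check: r(A) ≤ ||A||_2 ≈ 7.1041; equality holds whenever A is normal, though it can also hold for some non-normal A.)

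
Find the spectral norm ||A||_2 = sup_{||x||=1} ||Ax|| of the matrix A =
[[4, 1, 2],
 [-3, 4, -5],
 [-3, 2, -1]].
||A||_2 ≈ 8.3568 (= sqrt(largest eigenvalue of A^T A))

||A||_2 = sigma_max(A) = sqrt(lambda_max(A^T A)). Form the symmetric matrix M = A^T A =
[[34, -14, 26],
 [-14, 21, -20],
 [26, -20, 30]].
Its characteristic polynomial (trace, sum of principal 2x2 minors, determinant of M give the coefficients) is
  p(λ) = det(λ I - M) = λ^3 - 85λ^2 + 1092λ - 2304.
No integer candidate from the rational root theorem (±divisors of 2304) is a root, so the roots are irrational. The cubic discriminant is Δ = 1453197456 > 0, so there are three distinct real roots. p(2) = -452 and p(3) = 234 have opposite signs, so a root lies in (2, 3); Newton's method refines it to λ ≈ 2.6327. p(12) = 288 and p(13) = -276 have opposite signs, so a root lies in (12, 13); Newton's method refines it to λ ≈ 12.5316. p(69) = -3132 and p(70) = 636 have opposite signs, so a root lies in (69, 70); Newton's method refines it to λ ≈ 69.8357. Check (Vieta): the three roots sum to 85, matching tr M = 85.
So the eigenvalues of A^T A are ≈ 2.6327, 12.5316, 69.8357 (all ≥ 0, as they must be for A^T A). The largest is λ_max ≈ 69.8357, hence ||A||_2 = sqrt(λ_max) ≈ 8.3568.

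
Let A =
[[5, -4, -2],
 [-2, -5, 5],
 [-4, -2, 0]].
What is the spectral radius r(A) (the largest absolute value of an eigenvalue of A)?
r(A) ≈ 7.2944

The eigenvalues of A are the roots of its characteristic polynomial. With M = A (coefficients from the trace, the sum of principal 2x2 minors, and det A):
  p(λ) = det(λ I - M) = λ^3 - 31λ - 162.
No integer candidate from the rational root theorem (±divisors of 162) is a root, so the roots are irrational. The cubic discriminant is Δ = -589424 < 0, so there is one real root and a complex-conjugate pair. p(7) = -36 and p(8) = 102 have opposite signs, so a root lies in (7, 8); Newton's method refines it to λ ≈ 7.2944. Dividing out (λ - (7.2944)) leaves approximately λ^2 + 7.2944λ + 22.2087. For λ^2 + 7.2944λ + 22.2087 the discriminant is -35.6262. It is negative, so the remaining roots are the complex-conjugate pair λ ≈ -3.6472 ± 2.9844i. Their product equals the constant term, so |λ|^2 ≈ 22.2087 and |λ| ≈ 4.7126.
Thus the eigenvalues (to 4 decimals) are 7.2944 (modulus 7.2944); -3.6472 ± 2.9844i (modulus 4.7126). The spectral radius is the largest modulus: r(A) ≈ 7.2944. (Cross-check: r(A) ≤ ||A||_2 ≈ 7.949; equality holds whenever A is normal, though it can also hold for some non-normal A.)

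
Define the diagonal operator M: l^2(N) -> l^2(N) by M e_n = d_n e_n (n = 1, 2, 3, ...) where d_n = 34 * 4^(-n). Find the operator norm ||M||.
||M|| = 17/2 (attained at n = 1)

For M diagonal, ||M|| = sup_n |d_n|. The sequence d_n = 34 * 4^(-n) is positive and strictly decreasing (ratio 4^(-1) < 1), so the supremum is d_1 = 34/4 = 17/2. Hence ||M|| = 17/2.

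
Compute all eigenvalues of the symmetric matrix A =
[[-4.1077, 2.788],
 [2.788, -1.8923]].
sigma(A) ≈ {-6, 0}

A is real symmetric, so its spectrum consists of real eigenvalues. Expanding the characteristic polynomial of the displayed matrix gives
  det(λ I - A) = p(λ) = λ^2 + (6)λ + (0).
Solving p(λ) = 0 yields eigenvalues ≈ -6, 0. (A is shown rounded to 4 decimals, so these recover the underlying integer eigenvalues to within that precision.)
Verification: the trace of A = -6 equals the sum of eigenvalues -6, and det(A) ≈ 0.0001 matches the eigenvalue product 0.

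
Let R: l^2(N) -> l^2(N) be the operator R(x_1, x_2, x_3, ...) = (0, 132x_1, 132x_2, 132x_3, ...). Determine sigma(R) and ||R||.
sigma(R) = closed disk {z in C : |z| ≤ 132}; ||R|| = 132

Note R = 132·U where U is the unit right shift (U x)_k = x_{k-1} (with x_0 := 0); so ||R|| = 132||U|| and sigma(R) = 132·sigma(U). ||R x||^2 = sum_{k≥1} |132x_k|^2 = 17424||x||^2, so ||R|| = 132 and sigma(R) ⊂ {|z| ≤ 132}. For any |lambda| < 132, the equation (R - lambda I) x = 0 forces x_1 = 0, then 132x_k = lambda x_{k+1} ⇒ x = 0, so R has no eigenvalues. But (R - lambda I) is not surjective for |lambda| < 132: solving (R - lambda I) x = e_1 would require x_n proportional to (lambda/132)^(-n), which is not in l^2. So every |lambda| < 132 lies in the residual spectrum. The boundary |lambda| = 132 is in the approximate point spectrum (the spectrum is closed). Hence sigma(R) is the closed disk of radius 132.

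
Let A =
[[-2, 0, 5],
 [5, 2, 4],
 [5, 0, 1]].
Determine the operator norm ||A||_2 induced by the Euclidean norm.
||A||_2 ≈ 8.1703 (= sqrt(largest eigenvalue of A^T A))

||A||_2 = sigma_max(A) = sqrt(lambda_max(A^T A)). Form the symmetric matrix M = A^T A =
[[54, 10, 15],
 [10, 4, 8],
 [15, 8, 42]].
Its characteristic polynomial (trace, sum of principal 2x2 minors, determinant of M give the coefficients) is
  p(λ) = det(λ I - M) = λ^3 - 100λ^2 + 2263λ - 2916.
No integer candidate from the rational root theorem (±divisors of 2916) is a root, so the roots are irrational. The cubic discriminant is Δ = 4839320100 > 0, so there are three distinct real roots. p(1) = -752 and p(2) = 1218 have opposite signs, so a root lies in (1, 2); Newton's method refines it to λ ≈ 1.3704. p(31) = 928 and p(32) = -132 have opposite signs, so a root lies in (31, 32); Newton's method refines it to λ ≈ 31.876. p(66) = -1662 and p(67) = 568 have opposite signs, so a root lies in (66, 67); Newton's method refines it to λ ≈ 66.7536. Check (Vieta): the three roots sum to 100, matching tr M = 100.
So the eigenvalues of A^T A are ≈ 1.3704, 31.876, 66.7536 (all ≥ 0, as they must be for A^T A). The largest is λ_max ≈ 66.7536, hence ||A||_2 = sqrt(λ_max) ≈ 8.1703.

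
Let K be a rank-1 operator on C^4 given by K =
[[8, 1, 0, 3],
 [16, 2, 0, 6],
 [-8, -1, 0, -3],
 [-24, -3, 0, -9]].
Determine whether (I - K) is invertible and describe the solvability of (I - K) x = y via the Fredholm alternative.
(I - K) is singular (det(I - K) = 0, i.e. 1 ∈ sigma(K)). (I - K) x = y is solvable iff y ⊥ ker((I - K)^*) = span{(8, 1, 0, 3)}, i.e. iff 8y_1 + y_2 + 3y_4 = 0. When solvable, the solutions are x = y + c·(1, 2, -1, -3), c arbitrary (ker(I - K) = span{(1, 2, -1, -3)}, dimension 1).

K has rank 1, so it is an outer product K = u v^T: every row of K is a multiple of one row vector. Reading off the entries, u = (1, 2, -1, -3) and v = (8, 1, 0, 3) (row i of K equals u_i·v^T). A rank-one matrix u v^T satisfies K u = u (v·u) and kills the (3)-dimensional subspace v^⊥, so its characteristic polynomial is lambda^3 (lambda - v·u) with v·u = tr K = 1. Hence the eigenvalues of I - K are 1 (multiplicity 3) and 1 - (1) = 0, so det(I - K) = 0. (Direct check: I - K =
[[-7, -1, 0, -3],
 [-16, -1, 0, -6],
 [8, 1, 1, 3],
 [24, 3, 0, 10]]
has determinant 0.) So 1 is an eigenvalue of K and (I - K) is not invertible. The finite-dimensional Fredholm alternative says: either (I - K) is invertible, or ker(I - K) ≠ {0} and then range(I - K) = ker((I - K)^*)^⊥, with dim ker(I - K) = dim ker((I - K)^*). We are in the second case, so we need both kernels. Kernel of I - K: (I - K) u = u - u (v·u) = u - u = 0, so ker(I - K) = span{u} = span{(1, 2, -1, -3)} (it is exactly 1-dimensional because rank(I - K) = 3). Kernel of the adjoint: K is real, so (I - K)^* = I - K^T = I - v u^T, and (I - v u^T) v = v - v (u·v) = 0; hence ker((I - K)^*) = span{v} = span{(8, 1, 0, 3)}. Therefore (I - K) x = y is solvable iff <y, v> = 0, i.e. iff 8y_1 + y_2 + 3y_4 = 0. When this holds, K y = u (v·y) = 0, so (I - K) y = y and x = y is a particular solution; the full solution set is the line x = y + c·u = y + c·(1, 2, -1, -3), c ∈ C.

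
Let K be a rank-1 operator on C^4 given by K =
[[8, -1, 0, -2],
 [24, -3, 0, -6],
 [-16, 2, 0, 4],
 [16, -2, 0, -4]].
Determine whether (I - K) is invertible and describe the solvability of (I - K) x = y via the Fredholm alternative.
(I - K) is singular (det(I - K) = 0, i.e. 1 ∈ sigma(K)). (I - K) x = y is solvable iff y ⊥ ker((I - K)^*) = span{(8, -1, 0, -2)}, i.e. iff 8y_1 - y_2 - 2y_4 = 0. When solvable, the solutions are x = y + c·(1, 3, -2, 2), c arbitrary (ker(I - K) = span{(1, 3, -2, 2)}, dimension 1).

K has rank 1, so it is an outer product K = u v^T: every row of K is a multiple of one row vector. Reading off the entries, u = (1, 3, -2, 2) and v = (8, -1, 0, -2) (row i of K equals u_i·v^T). A rank-one matrix u v^T satisfies K u = u (v·u) and kills the (3)-dimensional subspace v^⊥, so its characteristic polynomial is lambda^3 (lambda - v·u) with v·u = tr K = 1. Hence the eigenvalues of I - K are 1 (multiplicity 3) and 1 - (1) = 0, so det(I - K) = 0. (Direct check: I - K =
[[-7, 1, 0, 2],
 [-24, 4, 0, 6],
 [16, -2, 1, -4],
 [-16, 2, 0, 5]]
has determinant 0.) So 1 is an eigenvalue of K and (I - K) is not invertible. The finite-dimensional Fredholm alternative says: either (I - K) is invertible, or ker(I - K) ≠ {0} and then range(I - K) = ker((I - K)^*)^⊥, with dim ker(I - K) = dim ker((I - K)^*). We are in the second case, so we need both kernels. Kernel of I - K: (I - K) u = u - u (v·u) = u - u = 0, so ker(I - K) = span{u} = span{(1, 3, -2, 2)} (it is exactly 1-dimensional because rank(I - K) = 3). Kernel of the adjoint: K is real, so (I - K)^* = I - K^T = I - v u^T, and (I - v u^T) v = v - v (u·v) = 0; hence ker((I - K)^*) = span{v} = span{(8, -1, 0, -2)}. Therefore (I - K) x = y is solvable iff <y, v> = 0, i.e. iff 8y_1 - y_2 - 2y_4 = 0. When this holds, K y = u (v·y) = 0, so (I - K) y = y and x = y is a particular solution; the full solution set is the line x = y + c·u = y + c·(1, 3, -2, 2), c ∈ C.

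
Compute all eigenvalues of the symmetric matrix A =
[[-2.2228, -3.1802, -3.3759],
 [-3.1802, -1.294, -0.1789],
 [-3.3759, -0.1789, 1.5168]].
sigma(A) ≈ {-6, 0, 4}

A is real symmetric, so its spectrum consists of real eigenvalues. Expanding the characteristic polynomial of the displayed matrix gives
  det(λ I - A) = p(λ) = λ^3 + (2)λ^2 + (-24)λ + (0).
Solving p(λ) = 0 yields eigenvalues ≈ -6, 0, 4. (A is shown rounded to 4 decimals, so these recover the underlying integer eigenvalues to within that precision.)
Verification: the trace of A = -2 equals the sum of eigenvalues -2, and det(A) ≈ -0.0005 matches the eigenvalue product 0.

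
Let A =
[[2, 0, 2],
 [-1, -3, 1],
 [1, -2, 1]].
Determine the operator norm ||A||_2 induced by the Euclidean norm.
||A||_2 ≈ 3.964 (= sqrt(largest eigenvalue of A^T A))

||A||_2 = sigma_max(A) = sqrt(lambda_max(A^T A)). Form the symmetric matrix M = A^T A =
[[6, 1, 4],
 [1, 13, -5],
 [4, -5, 6]].
Its characteristic polynomial (trace, sum of principal 2x2 minors, determinant of M give the coefficients) is
  p(λ) = det(λ I - M) = λ^3 - 25λ^2 + 150λ - 64.
No integer candidate from the rational root theorem (±divisors of 64) is a root, so the roots are irrational. The cubic discriminant is Δ = 771908 > 0, so there are three distinct real roots. p(0) = -64 and p(1) = 62 have opposite signs, so a root lies in (0, 1); Newton's method refines it to λ ≈ 0.4615. p(8) = 48 and p(9) = -10 have opposite signs, so a root lies in (8, 9); Newton's method refines it to λ ≈ 8.8255. p(15) = -64 and p(16) = 32 have opposite signs, so a root lies in (15, 16); Newton's method refines it to λ ≈ 15.713. Check (Vieta): the three roots sum to 25, matching tr M = 25.
So the eigenvalues of A^T A are ≈ 0.4615, 8.8255, 15.713 (all ≥ 0, as they must be for A^T A). The largest is λ_max ≈ 15.713, hence ||A||_2 = sqrt(λ_max) ≈ 3.964.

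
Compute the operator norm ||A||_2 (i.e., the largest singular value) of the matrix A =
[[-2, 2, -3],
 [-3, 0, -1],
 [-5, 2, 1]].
||A||_2 ≈ 6.658 (= sqrt(largest eigenvalue of A^T A))

||A||_2 = sigma_max(A) = sqrt(lambda_max(A^T A)). Form the symmetric matrix M = A^T A =
[[38, -14, 4],
 [-14, 8, -4],
 [4, -4, 11]].
Its characteristic polynomial (trace, sum of principal 2x2 minors, determinant of M give the coefficients) is
  p(λ) = det(λ I - M) = λ^3 - 57λ^2 + 582λ - 900.
No integer candidate from the rational root theorem (±divisors of 900) is a root, so the roots are irrational. The cubic discriminant is Δ = 160818804 > 0, so there are three distinct real roots. p(1) = -374 and p(2) = 44 have opposite signs, so a root lies in (1, 2); Newton's method refines it to λ ≈ 1.8817. p(10) = 220 and p(11) = -64 have opposite signs, so a root lies in (10, 11); Newton's method refines it to λ ≈ 10.7894. p(44) = -460 and p(45) = 990 have opposite signs, so a root lies in (44, 45); Newton's method refines it to λ ≈ 44.3289. Check (Vieta): the three roots sum to 57, matching tr M = 57.
So the eigenvalues of A^T A are ≈ 1.8817, 10.7894, 44.3289 (all ≥ 0, as they must be for A^T A). The largest is λ_max ≈ 44.3289, hence ||A||_2 = sqrt(λ_max) ≈ 6.658.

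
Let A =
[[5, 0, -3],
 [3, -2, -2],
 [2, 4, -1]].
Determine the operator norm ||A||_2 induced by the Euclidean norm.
||A||_2 ≈ 7.2134 (= sqrt(largest eigenvalue of A^T A))

||A||_2 = sigma_max(A) = sqrt(lambda_max(A^T A)). Form the symmetric matrix M = A^T A =
[[38, 2, -23],
 [2, 20, 0],
 [-23, 0, 14]].
Its characteristic polynomial (trace, sum of principal 2x2 minors, determinant of M give the coefficients) is
  p(λ) = det(λ I - M) = λ^3 - 72λ^2 + 1039λ - 4.
No integer candidate from the rational root theorem (±divisors of 4) is a root, so the roots are irrational. The cubic discriminant is Δ = 1109161364 > 0, so there are three distinct real roots. p(0) = -4 and p(1) = 964 have opposite signs, so a root lies in (0, 1); Newton's method refines it to λ ≈ 0.0039. p(19) = 604 and p(20) = -24 have opposite signs, so a root lies in (19, 20); Newton's method refines it to λ ≈ 19.9625. p(52) = -56 and p(53) = 1692 have opposite signs, so a root lies in (52, 53); Newton's method refines it to λ ≈ 52.0336. Check (Vieta): the three roots sum to 72, matching tr M = 72.
So the eigenvalues of A^T A are ≈ 0.0039, 19.9625, 52.0336 (all ≥ 0, as they must be for A^T A). The largest is λ_max ≈ 52.0336, hence ||A||_2 = sqrt(λ_max) ≈ 7.2134.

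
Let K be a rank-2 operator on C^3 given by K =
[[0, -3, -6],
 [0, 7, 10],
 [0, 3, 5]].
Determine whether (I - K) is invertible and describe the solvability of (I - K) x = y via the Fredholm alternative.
(I - K) is invertible (det(I - K) = -6 ≠ 0), so for every y in C^3 the equation (I - K) x = y has a unique solution.

K has rank 2 and factors as K = U V^T = u1 v1^T + u2 v2^T with u1 = (3, 1, -1), v1 = (0, 1, 1), u2 = (-3, 3, 2), v2 = (0, 2, 3) (multiplying out reproduces the displayed K). The nonzero eigenvalues of U V^T coincide with those of the 2 x 2 matrix G = V^T U = [[v1·u1, v1·u2], [v2·u1, v2·u2]] = [[0, 5], [-1, 12]], and by the Sylvester determinant identity det(I_3 - U V^T) = det(I_2 - V^T U) = det([[1, -5], [1, -11]]) = (1)(-11) - (-5)(1) = -6. (Direct check: I - K =
[[1, 3, 6],
 [0, -6, -10],
 [0, -3, -4]]
has determinant -6.) The finite-dimensional Fredholm alternative says: either (I - K) is invertible, or ker(I - K) ≠ {0} and then range(I - K) = ker((I - K)^*)^⊥, with dim ker(I - K) = dim ker((I - K)^*). Since det(I - K) ≠ 0, 1 is not an eigenvalue of K and ker(I - K) = {0}, so we are in the first case: for every y there is a unique x = (I - K)^(-1) y. (Explicitly, by the Woodbury identity, (I - U V^T)^(-1) = I + U (I_2 - G)^(-1) V^T.)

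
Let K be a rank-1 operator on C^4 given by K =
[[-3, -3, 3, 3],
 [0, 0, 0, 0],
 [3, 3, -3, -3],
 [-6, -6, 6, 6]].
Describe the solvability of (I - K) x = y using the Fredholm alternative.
(I - K) is invertible (det(I - K) = 1 ≠ 0), so for every y in C^4 the equation (I - K) x = y has a unique solution.

K has rank 1, so it is an outer product K = u v^T: every row of K is a multiple of one row vector. Reading off the entries, u = (-1, 0, 1, -2) and v = (3, 3, -3, -3) (row i of K equals u_i·v^T). A rank-one matrix u v^T satisfies K u = u (v·u) and kills the (3)-dimensional subspace v^⊥, so its characteristic polynomial is lambda^3 (lambda - v·u) with v·u = tr K = 0. Hence the eigenvalues of I - K are 1 (multiplicity 3) and 1 - (0) = 1, so det(I - K) = 1. (Direct check: I - K =
[[4, 3, -3, -3],
 [0, 1, 0, 0],
 [-3, -3, 4, 3],
 [6, 6, -6, -5]]
has determinant 1.) The finite-dimensional Fredholm alternative says: either (I - K) is invertible, or ker(I - K) ≠ {0} and then range(I - K) = ker((I - K)^*)^⊥, with dim ker(I - K) = dim ker((I - K)^*). Since det(I - K) ≠ 0, 1 is not an eigenvalue of K and ker(I - K) = {0}, so we are in the first case: for every y there is a unique x = (I - K)^(-1) y. Explicitly, by the Sherman–Morrison formula, (I - u v^T)^(-1) = I + u v^T/(1 - v·u), i.e. (I - K)^(-1) = I + K.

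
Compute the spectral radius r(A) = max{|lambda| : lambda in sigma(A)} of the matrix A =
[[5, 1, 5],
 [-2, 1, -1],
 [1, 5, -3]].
r(A) ≈ 3.7395

The eigenvalues of A are the roots of its characteristic polynomial. With M = A (coefficients from the trace, the sum of principal 2x2 minors, and det A):
  p(λ) = det(λ I - M) = λ^3 - 3λ^2 - 11λ + 52.
No integer candidate from the rational root theorem (±divisors of 52) is a root, so the roots are irrational. The cubic discriminant is Δ = -30091 < 0, so there is one real root and a complex-conjugate pair. p(-4) = -16 and p(-3) = 31 have opposite signs, so a root lies in (-4, -3); Newton's method refines it to λ ≈ -3.7186. Dividing out (λ - (-3.7186)) leaves approximately λ^2 - 6.7186λ + 13.9838. For λ^2 - 6.7186λ + 13.9838 the discriminant is -10.7955. It is negative, so the remaining roots are the complex-conjugate pair λ ≈ 3.3593 ± 1.6428i. Their product equals the constant term, so |λ|^2 ≈ 13.9838 and |λ| ≈ 3.7395.
Thus the eigenvalues (to 4 decimals) are -3.7186 (modulus 3.7186); 3.3593 ± 1.6428i (modulus 3.7395). The spectral radius is the largest modulus: r(A) ≈ 3.7395. (Cross-check: r(A) ≤ ||A||_2 ≈ 7.5453; equality holds whenever A is normal, though it can also hold for some non-normal A.)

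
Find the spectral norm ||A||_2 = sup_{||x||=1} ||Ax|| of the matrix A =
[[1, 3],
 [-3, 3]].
||A||_2 = sqrt((28 + sqrt(208))/2) ≈ 4.6056 (= sqrt(largest eigenvalue of A^T A))

||A||_2 = sigma_max(A) = sqrt(lambda_max(A^T A)). Form the symmetric matrix M = A^T A =
[[10, -6],
 [-6, 18]].
Its characteristic polynomial (trace, determinant of M give the coefficients) is
  p(λ) = det(λ I - M) = λ^2 - 28λ + 144.
For λ^2 - 28λ + 144 the discriminant is 208. It is nonnegative but not a perfect square, so the roots are real and irrational: λ = (28 ± sqrt(208))/2 ≈ 21.2111, 6.7889.
So the eigenvalues of A^T A are ≈ 6.7889, 21.2111 (all ≥ 0, as they must be for A^T A). The largest is λ_max = (28 + sqrt(208))/2 ≈ 21.2111, hence ||A||_2 = sqrt(λ_max) = sqrt((28 + sqrt(208))/2) ≈ 4.6056.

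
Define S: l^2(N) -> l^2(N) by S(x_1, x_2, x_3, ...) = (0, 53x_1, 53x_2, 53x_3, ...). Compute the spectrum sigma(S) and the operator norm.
sigma(S) = closed disk {z in C : |z| ≤ 53}; ||S|| = 53

Note S = 53·U where U is the unit right shift (U x)_k = x_{k-1} (with x_0 := 0); so ||S|| = 53||U|| and sigma(S) = 53·sigma(U). ||S x||^2 = sum_{k≥1} |53x_k|^2 = 2809||x||^2, so ||S|| = 53 and sigma(S) ⊂ {|z| ≤ 53}. For any |lambda| < 53, the equation (S - lambda I) x = 0 forces x_1 = 0, then 53x_k = lambda x_{k+1} ⇒ x = 0, so S has no eigenvalues. But (S - lambda I) is not surjective for |lambda| < 53: solving (S - lambda I) x = e_1 would require x_n proportional to (lambda/53)^(-n), which is not in l^2. So every |lambda| < 53 lies in the residual spectrum. The boundary |lambda| = 53 is in the approximate point spectrum (the spectrum is closed). Hence sigma(S) is the closed disk of radius 53.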